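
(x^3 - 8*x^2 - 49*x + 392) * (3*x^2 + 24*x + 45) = 3*x^5 - 294*x^3 - 360*x^2 + 7203*x + 17640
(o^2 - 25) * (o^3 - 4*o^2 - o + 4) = o^5 - 4*o^4 - 26*o^3 + 104*o^2 + 25*o - 100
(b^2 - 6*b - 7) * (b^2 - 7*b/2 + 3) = b^4 - 19*b^3/2 + 17*b^2 + 13*b/2 - 21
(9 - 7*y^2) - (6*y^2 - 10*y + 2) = -13*y^2 + 10*y + 7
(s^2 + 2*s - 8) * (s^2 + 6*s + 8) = s^4 + 8*s^3 + 12*s^2 - 32*s - 64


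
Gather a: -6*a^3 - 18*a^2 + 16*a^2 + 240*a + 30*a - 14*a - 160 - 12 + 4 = -6*a^3 - 2*a^2 + 256*a - 168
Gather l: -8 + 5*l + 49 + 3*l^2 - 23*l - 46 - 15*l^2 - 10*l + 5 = -12*l^2 - 28*l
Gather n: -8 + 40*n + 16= 40*n + 8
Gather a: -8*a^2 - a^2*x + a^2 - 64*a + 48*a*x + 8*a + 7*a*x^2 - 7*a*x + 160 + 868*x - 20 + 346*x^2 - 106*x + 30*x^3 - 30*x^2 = a^2*(-x - 7) + a*(7*x^2 + 41*x - 56) + 30*x^3 + 316*x^2 + 762*x + 140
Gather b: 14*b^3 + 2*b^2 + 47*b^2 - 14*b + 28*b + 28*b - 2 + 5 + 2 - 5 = 14*b^3 + 49*b^2 + 42*b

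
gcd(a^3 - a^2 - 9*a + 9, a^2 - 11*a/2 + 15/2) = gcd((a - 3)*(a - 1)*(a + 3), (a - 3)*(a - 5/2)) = a - 3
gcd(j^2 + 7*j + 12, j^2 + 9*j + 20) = j + 4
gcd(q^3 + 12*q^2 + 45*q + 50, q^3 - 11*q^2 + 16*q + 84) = q + 2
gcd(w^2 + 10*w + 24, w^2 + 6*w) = w + 6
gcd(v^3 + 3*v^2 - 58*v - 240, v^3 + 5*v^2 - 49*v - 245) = v + 5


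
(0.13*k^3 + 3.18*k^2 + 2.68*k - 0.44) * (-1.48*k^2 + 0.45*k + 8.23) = -0.1924*k^5 - 4.6479*k^4 - 1.4655*k^3 + 28.0286*k^2 + 21.8584*k - 3.6212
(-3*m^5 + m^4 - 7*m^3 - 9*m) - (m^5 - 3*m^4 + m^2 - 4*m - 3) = -4*m^5 + 4*m^4 - 7*m^3 - m^2 - 5*m + 3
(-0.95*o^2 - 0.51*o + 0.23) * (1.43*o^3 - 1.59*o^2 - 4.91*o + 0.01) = -1.3585*o^5 + 0.7812*o^4 + 5.8043*o^3 + 2.1289*o^2 - 1.1344*o + 0.0023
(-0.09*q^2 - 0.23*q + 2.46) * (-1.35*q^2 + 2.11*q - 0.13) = 0.1215*q^4 + 0.1206*q^3 - 3.7946*q^2 + 5.2205*q - 0.3198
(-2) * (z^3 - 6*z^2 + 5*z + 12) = -2*z^3 + 12*z^2 - 10*z - 24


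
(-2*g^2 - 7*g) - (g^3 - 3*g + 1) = -g^3 - 2*g^2 - 4*g - 1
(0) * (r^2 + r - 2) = 0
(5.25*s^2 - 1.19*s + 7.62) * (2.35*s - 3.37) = 12.3375*s^3 - 20.489*s^2 + 21.9173*s - 25.6794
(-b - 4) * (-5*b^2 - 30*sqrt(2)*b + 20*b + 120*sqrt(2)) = 5*b^3 + 30*sqrt(2)*b^2 - 80*b - 480*sqrt(2)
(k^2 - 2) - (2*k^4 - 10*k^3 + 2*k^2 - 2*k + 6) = -2*k^4 + 10*k^3 - k^2 + 2*k - 8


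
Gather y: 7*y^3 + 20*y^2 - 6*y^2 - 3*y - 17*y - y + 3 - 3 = 7*y^3 + 14*y^2 - 21*y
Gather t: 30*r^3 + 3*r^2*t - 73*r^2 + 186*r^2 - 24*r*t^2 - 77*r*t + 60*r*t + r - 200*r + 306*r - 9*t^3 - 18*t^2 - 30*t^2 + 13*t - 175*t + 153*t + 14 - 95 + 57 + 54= 30*r^3 + 113*r^2 + 107*r - 9*t^3 + t^2*(-24*r - 48) + t*(3*r^2 - 17*r - 9) + 30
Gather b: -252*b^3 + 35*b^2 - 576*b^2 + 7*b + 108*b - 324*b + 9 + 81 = -252*b^3 - 541*b^2 - 209*b + 90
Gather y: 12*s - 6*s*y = -6*s*y + 12*s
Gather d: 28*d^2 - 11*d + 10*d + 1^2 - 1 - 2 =28*d^2 - d - 2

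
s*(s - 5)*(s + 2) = s^3 - 3*s^2 - 10*s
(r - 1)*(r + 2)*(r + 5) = r^3 + 6*r^2 + 3*r - 10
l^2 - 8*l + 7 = (l - 7)*(l - 1)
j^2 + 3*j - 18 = (j - 3)*(j + 6)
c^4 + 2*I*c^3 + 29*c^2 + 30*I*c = c*(c - 5*I)*(c + I)*(c + 6*I)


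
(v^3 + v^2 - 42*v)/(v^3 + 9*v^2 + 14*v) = (v - 6)/(v + 2)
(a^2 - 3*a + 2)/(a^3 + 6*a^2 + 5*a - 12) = (a - 2)/(a^2 + 7*a + 12)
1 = 1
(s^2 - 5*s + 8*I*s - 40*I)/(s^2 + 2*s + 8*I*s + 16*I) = (s - 5)/(s + 2)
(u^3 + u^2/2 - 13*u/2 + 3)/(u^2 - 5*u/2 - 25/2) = (-2*u^3 - u^2 + 13*u - 6)/(-2*u^2 + 5*u + 25)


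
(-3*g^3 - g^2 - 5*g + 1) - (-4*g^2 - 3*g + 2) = -3*g^3 + 3*g^2 - 2*g - 1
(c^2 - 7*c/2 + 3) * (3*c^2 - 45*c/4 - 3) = 3*c^4 - 87*c^3/4 + 363*c^2/8 - 93*c/4 - 9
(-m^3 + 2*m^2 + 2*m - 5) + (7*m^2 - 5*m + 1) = -m^3 + 9*m^2 - 3*m - 4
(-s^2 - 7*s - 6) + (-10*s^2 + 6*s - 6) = -11*s^2 - s - 12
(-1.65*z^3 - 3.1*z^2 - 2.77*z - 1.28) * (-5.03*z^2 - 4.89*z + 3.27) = 8.2995*z^5 + 23.6615*z^4 + 23.6966*z^3 + 9.8467*z^2 - 2.7987*z - 4.1856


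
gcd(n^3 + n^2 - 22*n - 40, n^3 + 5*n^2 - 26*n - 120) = n^2 - n - 20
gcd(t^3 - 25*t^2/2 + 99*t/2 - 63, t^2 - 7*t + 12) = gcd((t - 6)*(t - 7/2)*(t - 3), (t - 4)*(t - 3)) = t - 3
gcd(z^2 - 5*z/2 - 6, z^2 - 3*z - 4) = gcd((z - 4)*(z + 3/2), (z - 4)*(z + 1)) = z - 4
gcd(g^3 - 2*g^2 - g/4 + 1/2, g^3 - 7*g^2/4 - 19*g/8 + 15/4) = g - 2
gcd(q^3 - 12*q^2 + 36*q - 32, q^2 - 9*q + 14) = q - 2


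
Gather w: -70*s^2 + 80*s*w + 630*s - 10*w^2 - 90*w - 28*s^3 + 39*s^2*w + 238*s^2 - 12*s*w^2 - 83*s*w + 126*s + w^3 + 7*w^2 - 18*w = -28*s^3 + 168*s^2 + 756*s + w^3 + w^2*(-12*s - 3) + w*(39*s^2 - 3*s - 108)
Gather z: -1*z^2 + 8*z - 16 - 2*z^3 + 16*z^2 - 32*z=-2*z^3 + 15*z^2 - 24*z - 16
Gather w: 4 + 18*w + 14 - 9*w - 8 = 9*w + 10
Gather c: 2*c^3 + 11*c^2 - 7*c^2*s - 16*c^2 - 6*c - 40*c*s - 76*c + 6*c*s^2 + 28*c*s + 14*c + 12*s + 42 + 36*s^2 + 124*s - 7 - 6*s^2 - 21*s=2*c^3 + c^2*(-7*s - 5) + c*(6*s^2 - 12*s - 68) + 30*s^2 + 115*s + 35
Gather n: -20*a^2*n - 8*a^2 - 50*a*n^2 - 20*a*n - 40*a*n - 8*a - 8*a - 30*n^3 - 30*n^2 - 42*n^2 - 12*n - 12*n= -8*a^2 - 16*a - 30*n^3 + n^2*(-50*a - 72) + n*(-20*a^2 - 60*a - 24)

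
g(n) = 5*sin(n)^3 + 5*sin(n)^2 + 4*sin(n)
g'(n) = 15*sin(n)^2*cos(n) + 10*sin(n)*cos(n) + 4*cos(n)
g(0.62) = 4.99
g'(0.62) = 12.11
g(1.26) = 12.66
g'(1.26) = 8.29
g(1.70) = 13.76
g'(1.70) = -3.69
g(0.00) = 0.00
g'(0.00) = 4.00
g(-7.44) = -3.31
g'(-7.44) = 2.98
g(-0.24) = -0.74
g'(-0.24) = 2.40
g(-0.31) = -0.90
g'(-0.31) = 2.23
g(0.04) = 0.17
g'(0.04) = 4.42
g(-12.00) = 4.36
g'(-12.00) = 11.55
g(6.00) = -0.84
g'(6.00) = 2.28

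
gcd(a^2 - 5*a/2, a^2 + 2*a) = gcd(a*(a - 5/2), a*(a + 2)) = a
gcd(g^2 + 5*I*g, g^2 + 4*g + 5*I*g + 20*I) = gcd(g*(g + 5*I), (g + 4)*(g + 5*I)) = g + 5*I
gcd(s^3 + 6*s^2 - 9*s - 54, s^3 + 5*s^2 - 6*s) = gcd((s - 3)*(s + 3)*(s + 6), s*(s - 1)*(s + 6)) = s + 6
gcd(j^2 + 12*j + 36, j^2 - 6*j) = 1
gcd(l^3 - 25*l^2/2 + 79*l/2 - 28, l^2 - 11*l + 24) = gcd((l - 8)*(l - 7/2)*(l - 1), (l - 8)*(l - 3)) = l - 8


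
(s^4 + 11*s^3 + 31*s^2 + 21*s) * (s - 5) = s^5 + 6*s^4 - 24*s^3 - 134*s^2 - 105*s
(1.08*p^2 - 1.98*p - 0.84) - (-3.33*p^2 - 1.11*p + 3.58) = 4.41*p^2 - 0.87*p - 4.42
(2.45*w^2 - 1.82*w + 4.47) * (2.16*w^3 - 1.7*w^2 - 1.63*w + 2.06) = 5.292*w^5 - 8.0962*w^4 + 8.7557*w^3 + 0.414600000000001*w^2 - 11.0353*w + 9.2082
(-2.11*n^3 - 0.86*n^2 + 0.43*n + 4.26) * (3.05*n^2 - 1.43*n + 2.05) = -6.4355*n^5 + 0.3943*n^4 - 1.7842*n^3 + 10.6151*n^2 - 5.2103*n + 8.733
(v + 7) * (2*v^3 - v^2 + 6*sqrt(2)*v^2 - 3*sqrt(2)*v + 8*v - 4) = 2*v^4 + 6*sqrt(2)*v^3 + 13*v^3 + v^2 + 39*sqrt(2)*v^2 - 21*sqrt(2)*v + 52*v - 28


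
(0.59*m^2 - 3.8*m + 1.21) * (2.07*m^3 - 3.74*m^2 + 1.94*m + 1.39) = 1.2213*m^5 - 10.0726*m^4 + 17.8613*m^3 - 11.0773*m^2 - 2.9346*m + 1.6819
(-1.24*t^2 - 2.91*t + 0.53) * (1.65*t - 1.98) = -2.046*t^3 - 2.3463*t^2 + 6.6363*t - 1.0494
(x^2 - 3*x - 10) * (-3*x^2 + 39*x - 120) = -3*x^4 + 48*x^3 - 207*x^2 - 30*x + 1200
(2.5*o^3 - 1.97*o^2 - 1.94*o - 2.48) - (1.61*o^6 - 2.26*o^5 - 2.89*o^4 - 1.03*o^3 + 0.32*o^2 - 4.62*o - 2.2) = -1.61*o^6 + 2.26*o^5 + 2.89*o^4 + 3.53*o^3 - 2.29*o^2 + 2.68*o - 0.28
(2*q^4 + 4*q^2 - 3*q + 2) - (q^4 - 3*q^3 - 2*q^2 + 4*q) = q^4 + 3*q^3 + 6*q^2 - 7*q + 2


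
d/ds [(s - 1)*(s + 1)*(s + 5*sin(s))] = 5*s^2*cos(s) + 3*s^2 + 10*s*sin(s) - 5*cos(s) - 1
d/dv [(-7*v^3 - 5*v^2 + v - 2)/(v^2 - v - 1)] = (-7*v^4 + 14*v^3 + 25*v^2 + 14*v - 3)/(v^4 - 2*v^3 - v^2 + 2*v + 1)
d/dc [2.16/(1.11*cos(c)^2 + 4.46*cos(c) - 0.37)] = (4.7952*cos(c) + 9.6336)*sin(c)/(1.11*cos(c)^2 + 4.46*cos(c) - 0.37)^2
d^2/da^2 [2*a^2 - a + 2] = 4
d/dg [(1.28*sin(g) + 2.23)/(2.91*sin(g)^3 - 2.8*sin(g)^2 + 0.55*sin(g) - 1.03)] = (-7.4496*sin(g)^3 - 15.8839*sin(g)^2 + 12.488*sin(g) - 2.5449)*cos(g)/(8.4681*sin(g)^6 - 16.296*sin(g)^5 + 11.041*sin(g)^4 - 9.0746*sin(g)^3 + 6.0705*sin(g)^2 - 1.133*sin(g) + 1.0609)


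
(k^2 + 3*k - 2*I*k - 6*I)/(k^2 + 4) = (k + 3)/(k + 2*I)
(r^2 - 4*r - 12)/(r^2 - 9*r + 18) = (r + 2)/(r - 3)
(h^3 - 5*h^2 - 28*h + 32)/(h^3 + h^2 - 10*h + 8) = (h - 8)/(h - 2)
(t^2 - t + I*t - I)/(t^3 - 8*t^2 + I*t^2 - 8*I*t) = (t - 1)/(t*(t - 8))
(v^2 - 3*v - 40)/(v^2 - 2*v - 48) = (v + 5)/(v + 6)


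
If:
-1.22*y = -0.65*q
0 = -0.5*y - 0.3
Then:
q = -1.13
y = -0.60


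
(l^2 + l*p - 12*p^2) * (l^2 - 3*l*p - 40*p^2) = l^4 - 2*l^3*p - 55*l^2*p^2 - 4*l*p^3 + 480*p^4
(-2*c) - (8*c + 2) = -10*c - 2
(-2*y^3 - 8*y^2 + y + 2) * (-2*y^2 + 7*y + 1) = 4*y^5 + 2*y^4 - 60*y^3 - 5*y^2 + 15*y + 2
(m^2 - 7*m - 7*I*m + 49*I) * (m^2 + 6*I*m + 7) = m^4 - 7*m^3 - I*m^3 + 49*m^2 + 7*I*m^2 - 343*m - 49*I*m + 343*I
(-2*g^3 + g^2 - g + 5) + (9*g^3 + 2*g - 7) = 7*g^3 + g^2 + g - 2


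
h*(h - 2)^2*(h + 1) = h^4 - 3*h^3 + 4*h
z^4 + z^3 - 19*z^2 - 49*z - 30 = (z - 5)*(z + 1)*(z + 2)*(z + 3)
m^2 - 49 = (m - 7)*(m + 7)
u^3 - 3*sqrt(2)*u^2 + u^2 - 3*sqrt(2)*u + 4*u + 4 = (u + 1)*(u - 2*sqrt(2))*(u - sqrt(2))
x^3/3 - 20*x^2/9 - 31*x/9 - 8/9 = (x/3 + 1/3)*(x - 8)*(x + 1/3)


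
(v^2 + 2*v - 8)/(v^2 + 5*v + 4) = (v - 2)/(v + 1)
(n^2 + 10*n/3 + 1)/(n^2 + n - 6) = (n + 1/3)/(n - 2)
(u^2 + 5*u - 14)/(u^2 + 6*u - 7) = (u - 2)/(u - 1)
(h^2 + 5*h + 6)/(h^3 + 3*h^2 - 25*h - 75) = (h + 2)/(h^2 - 25)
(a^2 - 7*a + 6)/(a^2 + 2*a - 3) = (a - 6)/(a + 3)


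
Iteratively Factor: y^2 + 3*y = (y)*(y + 3)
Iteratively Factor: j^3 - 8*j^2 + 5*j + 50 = (j - 5)*(j^2 - 3*j - 10) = (j - 5)*(j + 2)*(j - 5)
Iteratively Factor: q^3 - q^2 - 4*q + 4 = (q - 2)*(q^2 + q - 2) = (q - 2)*(q - 1)*(q + 2)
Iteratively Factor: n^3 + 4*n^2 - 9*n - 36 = (n + 3)*(n^2 + n - 12) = (n - 3)*(n + 3)*(n + 4)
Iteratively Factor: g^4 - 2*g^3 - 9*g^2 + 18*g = (g + 3)*(g^3 - 5*g^2 + 6*g) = (g - 3)*(g + 3)*(g^2 - 2*g) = g*(g - 3)*(g + 3)*(g - 2)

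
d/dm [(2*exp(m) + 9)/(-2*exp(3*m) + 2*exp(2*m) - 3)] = 2*((2*exp(m) + 9)*(3*exp(m) - 2)*exp(m) - 2*exp(3*m) + 2*exp(2*m) - 3)*exp(m)/(2*exp(3*m) - 2*exp(2*m) + 3)^2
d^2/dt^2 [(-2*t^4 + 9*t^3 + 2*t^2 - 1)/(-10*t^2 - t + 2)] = 2*(200*t^6 + 60*t^5 - 114*t^4 - 201*t^3 + 282*t^2 - 78*t + 13)/(1000*t^6 + 300*t^5 - 570*t^4 - 119*t^3 + 114*t^2 + 12*t - 8)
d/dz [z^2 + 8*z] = 2*z + 8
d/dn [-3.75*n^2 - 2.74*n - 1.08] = -7.5*n - 2.74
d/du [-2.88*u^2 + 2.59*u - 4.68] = 2.59 - 5.76*u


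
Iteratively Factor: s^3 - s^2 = (s - 1)*(s^2) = s*(s - 1)*(s)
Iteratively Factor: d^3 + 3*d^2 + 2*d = (d)*(d^2 + 3*d + 2) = d*(d + 2)*(d + 1)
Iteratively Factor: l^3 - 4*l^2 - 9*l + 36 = (l + 3)*(l^2 - 7*l + 12) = (l - 4)*(l + 3)*(l - 3)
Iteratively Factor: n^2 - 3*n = (n)*(n - 3)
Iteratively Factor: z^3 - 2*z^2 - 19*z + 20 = (z - 1)*(z^2 - z - 20) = (z - 5)*(z - 1)*(z + 4)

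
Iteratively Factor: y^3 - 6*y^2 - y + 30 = (y - 5)*(y^2 - y - 6) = (y - 5)*(y + 2)*(y - 3)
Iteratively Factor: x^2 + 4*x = (x + 4)*(x)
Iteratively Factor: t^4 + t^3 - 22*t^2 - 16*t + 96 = (t + 3)*(t^3 - 2*t^2 - 16*t + 32) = (t - 4)*(t + 3)*(t^2 + 2*t - 8) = (t - 4)*(t + 3)*(t + 4)*(t - 2)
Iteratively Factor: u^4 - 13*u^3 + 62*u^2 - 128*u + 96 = (u - 3)*(u^3 - 10*u^2 + 32*u - 32) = (u - 3)*(u - 2)*(u^2 - 8*u + 16) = (u - 4)*(u - 3)*(u - 2)*(u - 4)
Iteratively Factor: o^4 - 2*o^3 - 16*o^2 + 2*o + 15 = (o + 3)*(o^3 - 5*o^2 - o + 5) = (o - 5)*(o + 3)*(o^2 - 1) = (o - 5)*(o + 1)*(o + 3)*(o - 1)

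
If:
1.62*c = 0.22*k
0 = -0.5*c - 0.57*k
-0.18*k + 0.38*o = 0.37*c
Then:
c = 0.00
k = 0.00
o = 0.00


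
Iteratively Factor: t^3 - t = (t)*(t^2 - 1) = t*(t + 1)*(t - 1)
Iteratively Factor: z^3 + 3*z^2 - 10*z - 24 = (z + 2)*(z^2 + z - 12) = (z - 3)*(z + 2)*(z + 4)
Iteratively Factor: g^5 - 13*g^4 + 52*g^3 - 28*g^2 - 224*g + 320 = (g - 4)*(g^4 - 9*g^3 + 16*g^2 + 36*g - 80) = (g - 5)*(g - 4)*(g^3 - 4*g^2 - 4*g + 16) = (g - 5)*(g - 4)*(g + 2)*(g^2 - 6*g + 8) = (g - 5)*(g - 4)^2*(g + 2)*(g - 2)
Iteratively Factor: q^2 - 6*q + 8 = (q - 4)*(q - 2)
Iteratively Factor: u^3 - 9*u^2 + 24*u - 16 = (u - 4)*(u^2 - 5*u + 4) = (u - 4)^2*(u - 1)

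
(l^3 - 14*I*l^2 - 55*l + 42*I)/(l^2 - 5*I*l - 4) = (l^2 - 13*I*l - 42)/(l - 4*I)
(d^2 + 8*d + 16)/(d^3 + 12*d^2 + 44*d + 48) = (d + 4)/(d^2 + 8*d + 12)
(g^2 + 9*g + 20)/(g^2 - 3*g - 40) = (g + 4)/(g - 8)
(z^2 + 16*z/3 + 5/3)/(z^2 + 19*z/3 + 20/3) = (3*z + 1)/(3*z + 4)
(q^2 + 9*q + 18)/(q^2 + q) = (q^2 + 9*q + 18)/(q*(q + 1))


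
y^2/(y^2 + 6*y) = y/(y + 6)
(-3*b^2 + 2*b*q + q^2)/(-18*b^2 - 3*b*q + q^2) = (-b + q)/(-6*b + q)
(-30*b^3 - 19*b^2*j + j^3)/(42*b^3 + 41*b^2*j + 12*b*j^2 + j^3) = (-5*b + j)/(7*b + j)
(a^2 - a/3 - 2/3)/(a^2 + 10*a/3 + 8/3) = (3*a^2 - a - 2)/(3*a^2 + 10*a + 8)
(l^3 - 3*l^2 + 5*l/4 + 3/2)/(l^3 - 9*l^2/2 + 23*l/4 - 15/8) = 2*(2*l^2 - 3*l - 2)/(4*l^2 - 12*l + 5)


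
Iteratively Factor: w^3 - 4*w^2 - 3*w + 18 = (w - 3)*(w^2 - w - 6) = (w - 3)^2*(w + 2)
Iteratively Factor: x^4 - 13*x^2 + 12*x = (x - 3)*(x^3 + 3*x^2 - 4*x) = (x - 3)*(x + 4)*(x^2 - x) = (x - 3)*(x - 1)*(x + 4)*(x)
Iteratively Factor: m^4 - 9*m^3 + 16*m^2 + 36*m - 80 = (m - 5)*(m^3 - 4*m^2 - 4*m + 16) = (m - 5)*(m - 2)*(m^2 - 2*m - 8) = (m - 5)*(m - 4)*(m - 2)*(m + 2)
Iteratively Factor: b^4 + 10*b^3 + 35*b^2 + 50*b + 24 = (b + 2)*(b^3 + 8*b^2 + 19*b + 12) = (b + 1)*(b + 2)*(b^2 + 7*b + 12) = (b + 1)*(b + 2)*(b + 3)*(b + 4)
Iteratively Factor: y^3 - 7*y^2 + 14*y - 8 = (y - 4)*(y^2 - 3*y + 2) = (y - 4)*(y - 1)*(y - 2)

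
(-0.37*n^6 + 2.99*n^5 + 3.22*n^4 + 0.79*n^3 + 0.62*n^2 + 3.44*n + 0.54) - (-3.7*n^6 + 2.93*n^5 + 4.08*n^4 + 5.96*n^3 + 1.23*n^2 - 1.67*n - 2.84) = 3.33*n^6 + 0.0600000000000001*n^5 - 0.86*n^4 - 5.17*n^3 - 0.61*n^2 + 5.11*n + 3.38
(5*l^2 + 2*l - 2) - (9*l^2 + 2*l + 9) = -4*l^2 - 11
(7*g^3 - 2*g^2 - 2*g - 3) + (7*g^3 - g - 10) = 14*g^3 - 2*g^2 - 3*g - 13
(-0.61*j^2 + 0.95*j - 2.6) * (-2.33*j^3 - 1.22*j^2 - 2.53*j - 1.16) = 1.4213*j^5 - 1.4693*j^4 + 6.4423*j^3 + 1.4761*j^2 + 5.476*j + 3.016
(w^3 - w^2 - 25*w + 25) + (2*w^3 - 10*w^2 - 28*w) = 3*w^3 - 11*w^2 - 53*w + 25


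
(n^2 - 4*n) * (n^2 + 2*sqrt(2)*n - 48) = n^4 - 4*n^3 + 2*sqrt(2)*n^3 - 48*n^2 - 8*sqrt(2)*n^2 + 192*n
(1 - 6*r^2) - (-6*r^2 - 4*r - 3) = 4*r + 4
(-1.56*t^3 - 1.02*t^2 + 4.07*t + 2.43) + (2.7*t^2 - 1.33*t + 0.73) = -1.56*t^3 + 1.68*t^2 + 2.74*t + 3.16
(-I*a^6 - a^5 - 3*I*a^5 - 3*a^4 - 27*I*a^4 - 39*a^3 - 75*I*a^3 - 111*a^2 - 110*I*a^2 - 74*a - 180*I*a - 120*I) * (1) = -I*a^6 - a^5 - 3*I*a^5 - 3*a^4 - 27*I*a^4 - 39*a^3 - 75*I*a^3 - 111*a^2 - 110*I*a^2 - 74*a - 180*I*a - 120*I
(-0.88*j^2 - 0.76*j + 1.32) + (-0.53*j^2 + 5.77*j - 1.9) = -1.41*j^2 + 5.01*j - 0.58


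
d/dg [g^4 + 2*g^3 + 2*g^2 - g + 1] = 4*g^3 + 6*g^2 + 4*g - 1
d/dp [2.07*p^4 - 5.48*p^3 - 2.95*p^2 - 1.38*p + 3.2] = 8.28*p^3 - 16.44*p^2 - 5.9*p - 1.38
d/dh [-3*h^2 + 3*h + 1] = 3 - 6*h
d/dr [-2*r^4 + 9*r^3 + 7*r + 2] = -8*r^3 + 27*r^2 + 7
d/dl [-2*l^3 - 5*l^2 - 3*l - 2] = -6*l^2 - 10*l - 3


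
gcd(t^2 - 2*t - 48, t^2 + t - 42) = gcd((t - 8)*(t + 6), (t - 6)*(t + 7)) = 1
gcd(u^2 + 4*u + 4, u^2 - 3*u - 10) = u + 2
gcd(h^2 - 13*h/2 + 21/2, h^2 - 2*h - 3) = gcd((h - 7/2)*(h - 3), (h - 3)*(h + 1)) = h - 3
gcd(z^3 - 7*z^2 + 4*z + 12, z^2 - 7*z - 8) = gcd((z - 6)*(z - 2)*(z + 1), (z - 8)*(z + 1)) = z + 1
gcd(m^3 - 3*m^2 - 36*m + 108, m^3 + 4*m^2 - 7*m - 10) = 1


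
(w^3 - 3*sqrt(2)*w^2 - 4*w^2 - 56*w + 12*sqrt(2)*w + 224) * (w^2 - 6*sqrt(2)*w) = w^5 - 9*sqrt(2)*w^4 - 4*w^4 - 20*w^3 + 36*sqrt(2)*w^3 + 80*w^2 + 336*sqrt(2)*w^2 - 1344*sqrt(2)*w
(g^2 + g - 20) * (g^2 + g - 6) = g^4 + 2*g^3 - 25*g^2 - 26*g + 120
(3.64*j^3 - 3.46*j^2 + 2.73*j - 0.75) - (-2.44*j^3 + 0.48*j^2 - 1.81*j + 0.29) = 6.08*j^3 - 3.94*j^2 + 4.54*j - 1.04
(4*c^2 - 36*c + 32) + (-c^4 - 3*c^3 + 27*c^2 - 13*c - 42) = -c^4 - 3*c^3 + 31*c^2 - 49*c - 10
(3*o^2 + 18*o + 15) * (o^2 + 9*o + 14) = 3*o^4 + 45*o^3 + 219*o^2 + 387*o + 210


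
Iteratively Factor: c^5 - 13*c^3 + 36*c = (c + 2)*(c^4 - 2*c^3 - 9*c^2 + 18*c) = c*(c + 2)*(c^3 - 2*c^2 - 9*c + 18) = c*(c + 2)*(c + 3)*(c^2 - 5*c + 6) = c*(c - 3)*(c + 2)*(c + 3)*(c - 2)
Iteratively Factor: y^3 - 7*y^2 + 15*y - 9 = (y - 1)*(y^2 - 6*y + 9) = (y - 3)*(y - 1)*(y - 3)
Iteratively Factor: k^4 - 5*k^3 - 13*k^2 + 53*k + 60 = (k + 3)*(k^3 - 8*k^2 + 11*k + 20) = (k - 4)*(k + 3)*(k^2 - 4*k - 5) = (k - 4)*(k + 1)*(k + 3)*(k - 5)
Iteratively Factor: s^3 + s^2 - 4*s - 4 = (s + 2)*(s^2 - s - 2) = (s - 2)*(s + 2)*(s + 1)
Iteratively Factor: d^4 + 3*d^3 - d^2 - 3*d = (d + 1)*(d^3 + 2*d^2 - 3*d) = (d - 1)*(d + 1)*(d^2 + 3*d) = (d - 1)*(d + 1)*(d + 3)*(d)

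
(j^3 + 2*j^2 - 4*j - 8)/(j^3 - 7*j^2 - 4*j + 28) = (j + 2)/(j - 7)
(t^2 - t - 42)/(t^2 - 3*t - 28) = (t + 6)/(t + 4)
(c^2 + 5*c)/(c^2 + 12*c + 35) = c/(c + 7)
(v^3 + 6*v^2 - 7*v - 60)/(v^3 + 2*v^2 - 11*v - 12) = (v + 5)/(v + 1)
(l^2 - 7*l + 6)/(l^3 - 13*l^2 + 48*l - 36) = 1/(l - 6)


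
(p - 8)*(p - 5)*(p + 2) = p^3 - 11*p^2 + 14*p + 80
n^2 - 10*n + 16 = (n - 8)*(n - 2)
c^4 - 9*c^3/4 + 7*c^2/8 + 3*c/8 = c*(c - 3/2)*(c - 1)*(c + 1/4)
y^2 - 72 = (y - 6*sqrt(2))*(y + 6*sqrt(2))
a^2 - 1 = (a - 1)*(a + 1)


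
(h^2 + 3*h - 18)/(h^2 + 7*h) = (h^2 + 3*h - 18)/(h*(h + 7))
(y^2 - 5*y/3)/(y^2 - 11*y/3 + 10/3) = y/(y - 2)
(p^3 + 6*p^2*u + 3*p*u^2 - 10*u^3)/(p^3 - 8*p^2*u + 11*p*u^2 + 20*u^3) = (p^3 + 6*p^2*u + 3*p*u^2 - 10*u^3)/(p^3 - 8*p^2*u + 11*p*u^2 + 20*u^3)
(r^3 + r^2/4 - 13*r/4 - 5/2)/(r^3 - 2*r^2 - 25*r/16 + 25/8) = 4*(r + 1)/(4*r - 5)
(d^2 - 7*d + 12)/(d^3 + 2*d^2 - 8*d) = (d^2 - 7*d + 12)/(d*(d^2 + 2*d - 8))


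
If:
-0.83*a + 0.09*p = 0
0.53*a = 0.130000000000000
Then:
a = 0.25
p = 2.26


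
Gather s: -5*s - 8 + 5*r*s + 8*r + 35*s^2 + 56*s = 8*r + 35*s^2 + s*(5*r + 51) - 8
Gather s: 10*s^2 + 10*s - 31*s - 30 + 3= 10*s^2 - 21*s - 27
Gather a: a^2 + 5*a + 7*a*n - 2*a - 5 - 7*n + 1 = a^2 + a*(7*n + 3) - 7*n - 4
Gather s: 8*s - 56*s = -48*s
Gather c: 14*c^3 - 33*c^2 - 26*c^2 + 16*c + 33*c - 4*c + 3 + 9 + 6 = 14*c^3 - 59*c^2 + 45*c + 18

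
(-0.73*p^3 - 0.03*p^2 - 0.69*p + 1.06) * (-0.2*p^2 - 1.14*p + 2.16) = 0.146*p^5 + 0.8382*p^4 - 1.4046*p^3 + 0.5098*p^2 - 2.6988*p + 2.2896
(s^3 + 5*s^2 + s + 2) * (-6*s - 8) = -6*s^4 - 38*s^3 - 46*s^2 - 20*s - 16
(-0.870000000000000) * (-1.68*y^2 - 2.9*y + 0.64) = 1.4616*y^2 + 2.523*y - 0.5568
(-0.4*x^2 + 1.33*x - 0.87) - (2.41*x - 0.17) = -0.4*x^2 - 1.08*x - 0.7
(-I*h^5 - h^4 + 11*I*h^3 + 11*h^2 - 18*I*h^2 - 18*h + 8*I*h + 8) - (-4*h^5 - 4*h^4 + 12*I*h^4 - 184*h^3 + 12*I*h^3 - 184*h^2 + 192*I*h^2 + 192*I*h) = 4*h^5 - I*h^5 + 3*h^4 - 12*I*h^4 + 184*h^3 - I*h^3 + 195*h^2 - 210*I*h^2 - 18*h - 184*I*h + 8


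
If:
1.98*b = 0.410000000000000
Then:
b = 0.21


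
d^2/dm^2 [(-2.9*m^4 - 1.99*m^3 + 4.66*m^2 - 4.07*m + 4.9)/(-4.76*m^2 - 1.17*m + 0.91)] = (131.41408*m^6 + 96.9040800000001*m^5 - 51.5509799999999*m^4 + 209.623718*m^3 - 771.139614*m^2 - 48.069294*m - 54.916134)/(107.850176*m^6 + 79.528176*m^5 - 42.307356*m^4 - 28.806219*m^3 + 8.088171*m^2 + 2.906631*m - 0.753571)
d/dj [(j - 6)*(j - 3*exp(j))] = j - (j - 6)*(3*exp(j) - 1) - 3*exp(j)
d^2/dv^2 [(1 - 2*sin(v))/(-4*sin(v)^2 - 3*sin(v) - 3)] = (-32*sin(v)^5 + 88*sin(v)^4 + 244*sin(v)^3 - 117*sin(v)^2 - 243*sin(v) - 30)/(4*sin(v)^2 + 3*sin(v) + 3)^3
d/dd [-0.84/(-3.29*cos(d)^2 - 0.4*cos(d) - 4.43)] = (5.5272*cos(d) + 0.336)*sin(d)/(3.29*cos(d)^2 + 0.4*cos(d) + 4.43)^2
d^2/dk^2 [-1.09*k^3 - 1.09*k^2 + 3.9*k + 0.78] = -6.54*k - 2.18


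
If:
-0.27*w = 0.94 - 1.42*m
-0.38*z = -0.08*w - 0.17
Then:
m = 0.903169014084507*z + 0.257922535211268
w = 4.75*z - 2.125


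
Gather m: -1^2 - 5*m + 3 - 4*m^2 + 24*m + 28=-4*m^2 + 19*m + 30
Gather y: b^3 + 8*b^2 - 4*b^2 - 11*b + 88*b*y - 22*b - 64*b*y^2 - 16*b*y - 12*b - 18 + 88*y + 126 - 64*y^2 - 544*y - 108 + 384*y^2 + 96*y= b^3 + 4*b^2 - 45*b + y^2*(320 - 64*b) + y*(72*b - 360)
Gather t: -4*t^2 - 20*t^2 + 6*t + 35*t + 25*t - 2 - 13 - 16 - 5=-24*t^2 + 66*t - 36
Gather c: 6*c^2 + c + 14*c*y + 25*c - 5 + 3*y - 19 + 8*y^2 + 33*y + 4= 6*c^2 + c*(14*y + 26) + 8*y^2 + 36*y - 20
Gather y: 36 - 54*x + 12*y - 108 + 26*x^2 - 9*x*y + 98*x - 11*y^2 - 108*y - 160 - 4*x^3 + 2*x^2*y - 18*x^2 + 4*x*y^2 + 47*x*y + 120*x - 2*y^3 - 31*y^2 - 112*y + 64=-4*x^3 + 8*x^2 + 164*x - 2*y^3 + y^2*(4*x - 42) + y*(2*x^2 + 38*x - 208) - 168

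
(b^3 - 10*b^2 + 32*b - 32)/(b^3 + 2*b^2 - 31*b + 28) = (b^2 - 6*b + 8)/(b^2 + 6*b - 7)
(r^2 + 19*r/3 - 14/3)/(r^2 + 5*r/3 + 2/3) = (3*r^2 + 19*r - 14)/(3*r^2 + 5*r + 2)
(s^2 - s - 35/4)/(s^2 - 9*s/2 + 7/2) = (s + 5/2)/(s - 1)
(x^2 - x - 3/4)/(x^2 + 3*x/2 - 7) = (4*x^2 - 4*x - 3)/(2*(2*x^2 + 3*x - 14))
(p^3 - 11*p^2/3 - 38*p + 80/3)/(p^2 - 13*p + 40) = (3*p^2 + 13*p - 10)/(3*(p - 5))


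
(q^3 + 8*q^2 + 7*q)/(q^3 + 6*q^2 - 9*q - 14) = q/(q - 2)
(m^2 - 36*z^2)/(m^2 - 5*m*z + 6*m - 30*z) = (m^2 - 36*z^2)/(m^2 - 5*m*z + 6*m - 30*z)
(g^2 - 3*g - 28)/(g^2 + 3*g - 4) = (g - 7)/(g - 1)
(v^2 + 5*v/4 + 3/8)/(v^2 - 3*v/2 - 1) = (v + 3/4)/(v - 2)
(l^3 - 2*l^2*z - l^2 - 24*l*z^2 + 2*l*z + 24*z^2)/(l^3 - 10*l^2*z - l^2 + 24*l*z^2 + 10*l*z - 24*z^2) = (-l - 4*z)/(-l + 4*z)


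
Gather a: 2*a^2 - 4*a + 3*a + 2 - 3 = 2*a^2 - a - 1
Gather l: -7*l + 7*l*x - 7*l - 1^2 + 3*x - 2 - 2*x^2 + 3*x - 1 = l*(7*x - 14) - 2*x^2 + 6*x - 4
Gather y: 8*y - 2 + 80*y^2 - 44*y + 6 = 80*y^2 - 36*y + 4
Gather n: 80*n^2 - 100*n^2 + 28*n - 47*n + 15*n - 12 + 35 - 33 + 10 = -20*n^2 - 4*n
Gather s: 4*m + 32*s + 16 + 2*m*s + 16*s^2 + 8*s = 4*m + 16*s^2 + s*(2*m + 40) + 16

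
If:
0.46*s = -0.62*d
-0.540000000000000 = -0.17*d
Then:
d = 3.18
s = -4.28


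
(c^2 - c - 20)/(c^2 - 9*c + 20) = (c + 4)/(c - 4)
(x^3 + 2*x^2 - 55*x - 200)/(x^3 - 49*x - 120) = (x + 5)/(x + 3)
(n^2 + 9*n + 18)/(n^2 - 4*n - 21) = (n + 6)/(n - 7)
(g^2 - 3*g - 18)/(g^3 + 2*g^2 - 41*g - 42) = (g + 3)/(g^2 + 8*g + 7)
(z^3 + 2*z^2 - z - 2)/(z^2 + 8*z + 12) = (z^2 - 1)/(z + 6)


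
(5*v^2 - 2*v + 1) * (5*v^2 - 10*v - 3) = 25*v^4 - 60*v^3 + 10*v^2 - 4*v - 3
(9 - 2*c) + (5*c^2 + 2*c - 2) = 5*c^2 + 7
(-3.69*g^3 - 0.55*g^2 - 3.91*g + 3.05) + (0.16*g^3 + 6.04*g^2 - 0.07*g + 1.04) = -3.53*g^3 + 5.49*g^2 - 3.98*g + 4.09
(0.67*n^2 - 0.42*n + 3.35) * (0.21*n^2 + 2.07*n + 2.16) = 0.1407*n^4 + 1.2987*n^3 + 1.2813*n^2 + 6.0273*n + 7.236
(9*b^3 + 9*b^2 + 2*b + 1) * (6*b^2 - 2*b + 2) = 54*b^5 + 36*b^4 + 12*b^3 + 20*b^2 + 2*b + 2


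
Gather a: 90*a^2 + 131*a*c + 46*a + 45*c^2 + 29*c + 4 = 90*a^2 + a*(131*c + 46) + 45*c^2 + 29*c + 4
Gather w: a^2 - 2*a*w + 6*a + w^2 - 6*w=a^2 + 6*a + w^2 + w*(-2*a - 6)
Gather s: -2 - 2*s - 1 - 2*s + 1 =-4*s - 2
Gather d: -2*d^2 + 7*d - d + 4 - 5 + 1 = -2*d^2 + 6*d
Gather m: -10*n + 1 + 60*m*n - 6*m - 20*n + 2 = m*(60*n - 6) - 30*n + 3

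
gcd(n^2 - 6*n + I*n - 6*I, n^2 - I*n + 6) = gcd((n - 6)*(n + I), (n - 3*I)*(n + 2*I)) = 1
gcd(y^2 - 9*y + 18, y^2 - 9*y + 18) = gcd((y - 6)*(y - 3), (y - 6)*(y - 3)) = y^2 - 9*y + 18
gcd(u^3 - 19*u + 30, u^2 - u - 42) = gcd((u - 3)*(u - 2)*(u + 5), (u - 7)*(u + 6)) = 1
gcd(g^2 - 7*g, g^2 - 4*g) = g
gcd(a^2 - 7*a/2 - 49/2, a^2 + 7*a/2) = a + 7/2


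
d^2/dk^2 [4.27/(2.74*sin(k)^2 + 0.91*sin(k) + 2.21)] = (-128.229808*sin(k)^4 - 31.940454*sin(k)^3 + 292.234957*sin(k)^2 + 72.468305*sin(k) - 44.641142)/(2.74*sin(k)^2 + 0.91*sin(k) + 2.21)^3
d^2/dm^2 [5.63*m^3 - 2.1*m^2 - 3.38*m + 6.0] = 33.78*m - 4.2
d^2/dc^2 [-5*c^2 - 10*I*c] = -10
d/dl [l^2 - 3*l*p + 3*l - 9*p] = 2*l - 3*p + 3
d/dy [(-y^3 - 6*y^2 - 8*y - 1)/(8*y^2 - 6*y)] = (-4*y^4 + 6*y^3 + 50*y^2 + 8*y - 3)/(2*y^2*(16*y^2 - 24*y + 9))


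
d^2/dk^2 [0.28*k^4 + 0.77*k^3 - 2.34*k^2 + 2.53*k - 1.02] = 3.36*k^2 + 4.62*k - 4.68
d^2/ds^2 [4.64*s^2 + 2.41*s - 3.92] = 9.28000000000000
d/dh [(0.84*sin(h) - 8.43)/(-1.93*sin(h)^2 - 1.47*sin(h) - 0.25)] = (1.6212*sin(h)^2 - 32.5398*sin(h) - 12.6021)*cos(h)/(3.7249*sin(h)^4 + 5.6742*sin(h)^3 + 3.1259*sin(h)^2 + 0.735*sin(h) + 0.0625)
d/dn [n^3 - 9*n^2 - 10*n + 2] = 3*n^2 - 18*n - 10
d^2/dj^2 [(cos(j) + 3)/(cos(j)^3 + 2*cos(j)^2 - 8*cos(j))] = (2*(cos(j) + 3)*(3*cos(j)^2 + 4*cos(j) - 8)^2*sin(j)^2 - (cos(j)^2 + 2*cos(j) - 8)^2*cos(j)^3 + (cos(j)^2 + 2*cos(j) - 8)*(12*(1 - cos(2*j))^2 - 174*cos(j) + 36*cos(2*j) + 86*cos(3*j) + 9*cos(4*j) + 11)*cos(j)/8)/((cos(j)^2 + 2*cos(j) - 8)^3*cos(j)^3)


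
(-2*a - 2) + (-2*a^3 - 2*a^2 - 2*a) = -2*a^3 - 2*a^2 - 4*a - 2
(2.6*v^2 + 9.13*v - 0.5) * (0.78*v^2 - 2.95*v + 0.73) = 2.028*v^4 - 0.5486*v^3 - 25.4255*v^2 + 8.1399*v - 0.365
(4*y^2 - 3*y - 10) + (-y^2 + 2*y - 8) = 3*y^2 - y - 18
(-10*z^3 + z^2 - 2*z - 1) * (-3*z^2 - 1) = 30*z^5 - 3*z^4 + 16*z^3 + 2*z^2 + 2*z + 1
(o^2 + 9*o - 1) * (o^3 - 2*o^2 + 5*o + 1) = o^5 + 7*o^4 - 14*o^3 + 48*o^2 + 4*o - 1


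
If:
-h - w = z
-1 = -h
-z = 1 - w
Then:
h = 1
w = 0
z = -1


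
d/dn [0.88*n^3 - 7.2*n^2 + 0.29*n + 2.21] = 2.64*n^2 - 14.4*n + 0.29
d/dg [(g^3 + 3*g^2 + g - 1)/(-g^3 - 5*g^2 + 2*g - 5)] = (-2*g^4 + 6*g^3 - 7*g^2 - 40*g - 3)/(g^6 + 10*g^5 + 21*g^4 - 10*g^3 + 54*g^2 - 20*g + 25)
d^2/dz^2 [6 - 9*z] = 0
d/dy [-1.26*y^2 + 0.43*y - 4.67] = 0.43 - 2.52*y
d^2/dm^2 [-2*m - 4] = 0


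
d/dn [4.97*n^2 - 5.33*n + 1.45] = 9.94*n - 5.33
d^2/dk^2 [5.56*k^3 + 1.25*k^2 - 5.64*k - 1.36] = 33.36*k + 2.5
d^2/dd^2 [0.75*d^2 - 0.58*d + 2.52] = 1.50000000000000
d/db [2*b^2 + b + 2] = 4*b + 1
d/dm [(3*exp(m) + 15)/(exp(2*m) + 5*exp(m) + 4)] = 3*(-(exp(m) + 5)*(2*exp(m) + 5) + exp(2*m) + 5*exp(m) + 4)*exp(m)/(exp(2*m) + 5*exp(m) + 4)^2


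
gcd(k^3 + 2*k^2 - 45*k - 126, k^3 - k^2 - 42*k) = k^2 - k - 42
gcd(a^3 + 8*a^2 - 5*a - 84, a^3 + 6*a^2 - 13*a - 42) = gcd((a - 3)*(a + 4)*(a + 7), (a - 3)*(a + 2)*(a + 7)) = a^2 + 4*a - 21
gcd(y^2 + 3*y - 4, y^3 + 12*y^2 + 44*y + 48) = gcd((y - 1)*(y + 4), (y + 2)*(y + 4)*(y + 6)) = y + 4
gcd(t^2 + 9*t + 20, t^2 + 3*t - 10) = t + 5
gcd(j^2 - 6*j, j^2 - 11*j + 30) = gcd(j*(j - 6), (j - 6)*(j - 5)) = j - 6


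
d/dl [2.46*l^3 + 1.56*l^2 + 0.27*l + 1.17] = 7.38*l^2 + 3.12*l + 0.27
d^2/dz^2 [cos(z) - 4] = -cos(z)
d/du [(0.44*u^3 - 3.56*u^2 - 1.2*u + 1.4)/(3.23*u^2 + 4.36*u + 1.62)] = (1.4212*u^4 + 3.8368*u^3 - 9.5072*u^2 - 20.5784*u - 8.048)/(10.4329*u^4 + 28.1656*u^3 + 29.4748*u^2 + 14.1264*u + 2.6244)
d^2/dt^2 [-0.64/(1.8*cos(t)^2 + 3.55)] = (8.2944*sin(t)^4 + 12.2112*sin(t)^2 - 12.3264)/(1.8*cos(t)^2 + 3.55)^3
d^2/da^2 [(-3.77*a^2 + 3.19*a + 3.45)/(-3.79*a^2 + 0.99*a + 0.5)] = (1.13686837721616e-13*a^4 - 63.3521239999999*a^3 - 254.47197*a^2 + 41.39817*a - 14.79509)/(54.439939*a^6 - 42.661377*a^5 - 10.402413*a^4 + 10.286001*a^3 + 1.37235*a^2 - 0.7425*a - 0.125)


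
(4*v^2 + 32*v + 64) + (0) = 4*v^2 + 32*v + 64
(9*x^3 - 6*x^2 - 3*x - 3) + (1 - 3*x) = 9*x^3 - 6*x^2 - 6*x - 2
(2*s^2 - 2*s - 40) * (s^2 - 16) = 2*s^4 - 2*s^3 - 72*s^2 + 32*s + 640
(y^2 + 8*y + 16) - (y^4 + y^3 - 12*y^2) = -y^4 - y^3 + 13*y^2 + 8*y + 16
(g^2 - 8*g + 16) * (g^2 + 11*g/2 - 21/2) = g^4 - 5*g^3/2 - 77*g^2/2 + 172*g - 168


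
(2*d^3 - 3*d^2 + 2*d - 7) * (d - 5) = 2*d^4 - 13*d^3 + 17*d^2 - 17*d + 35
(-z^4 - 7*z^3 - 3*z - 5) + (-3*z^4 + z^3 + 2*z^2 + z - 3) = -4*z^4 - 6*z^3 + 2*z^2 - 2*z - 8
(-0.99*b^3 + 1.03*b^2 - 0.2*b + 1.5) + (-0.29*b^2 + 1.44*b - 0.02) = -0.99*b^3 + 0.74*b^2 + 1.24*b + 1.48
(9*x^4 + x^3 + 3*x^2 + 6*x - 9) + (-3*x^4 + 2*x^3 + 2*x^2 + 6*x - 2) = 6*x^4 + 3*x^3 + 5*x^2 + 12*x - 11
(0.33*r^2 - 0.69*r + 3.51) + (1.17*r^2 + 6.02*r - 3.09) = 1.5*r^2 + 5.33*r + 0.42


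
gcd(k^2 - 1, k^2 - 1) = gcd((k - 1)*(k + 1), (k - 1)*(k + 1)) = k^2 - 1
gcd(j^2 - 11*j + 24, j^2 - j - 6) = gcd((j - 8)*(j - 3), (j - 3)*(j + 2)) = j - 3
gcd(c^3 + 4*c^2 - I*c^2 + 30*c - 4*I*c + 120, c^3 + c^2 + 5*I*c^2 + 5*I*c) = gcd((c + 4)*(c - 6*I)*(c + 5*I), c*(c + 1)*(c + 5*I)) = c + 5*I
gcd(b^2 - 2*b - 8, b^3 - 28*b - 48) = b + 2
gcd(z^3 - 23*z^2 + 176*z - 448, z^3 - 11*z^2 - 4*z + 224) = z^2 - 15*z + 56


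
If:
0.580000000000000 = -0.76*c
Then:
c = -0.76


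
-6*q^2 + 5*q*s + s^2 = (-q + s)*(6*q + s)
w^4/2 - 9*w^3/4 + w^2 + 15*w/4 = w*(w/2 + 1/2)*(w - 3)*(w - 5/2)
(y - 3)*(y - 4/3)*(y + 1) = y^3 - 10*y^2/3 - y/3 + 4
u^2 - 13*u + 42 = (u - 7)*(u - 6)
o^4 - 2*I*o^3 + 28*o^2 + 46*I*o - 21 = (o - 7*I)*(o + I)^2*(o + 3*I)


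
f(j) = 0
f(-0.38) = 0.00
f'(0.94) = 0.00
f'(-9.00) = 0.00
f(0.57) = 0.00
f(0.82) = 0.00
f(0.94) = 0.00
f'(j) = 0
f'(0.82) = 0.00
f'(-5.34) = 0.00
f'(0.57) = 0.00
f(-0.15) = 0.00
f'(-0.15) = 0.00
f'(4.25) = 0.00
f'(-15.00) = 0.00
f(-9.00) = 0.00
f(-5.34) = 0.00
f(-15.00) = 0.00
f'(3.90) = 0.00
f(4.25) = 0.00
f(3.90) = 0.00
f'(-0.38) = 0.00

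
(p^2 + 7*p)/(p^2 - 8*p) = (p + 7)/(p - 8)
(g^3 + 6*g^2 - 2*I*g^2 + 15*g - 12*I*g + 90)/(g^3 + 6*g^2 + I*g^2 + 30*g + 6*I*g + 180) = (g + 3*I)/(g + 6*I)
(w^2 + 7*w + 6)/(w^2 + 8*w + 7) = (w + 6)/(w + 7)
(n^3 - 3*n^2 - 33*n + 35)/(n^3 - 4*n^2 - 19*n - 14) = (n^2 + 4*n - 5)/(n^2 + 3*n + 2)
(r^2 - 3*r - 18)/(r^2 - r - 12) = (r - 6)/(r - 4)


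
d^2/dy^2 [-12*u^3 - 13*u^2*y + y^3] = 6*y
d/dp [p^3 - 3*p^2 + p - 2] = 3*p^2 - 6*p + 1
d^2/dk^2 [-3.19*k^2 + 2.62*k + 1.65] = -6.38000000000000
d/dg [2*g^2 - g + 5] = 4*g - 1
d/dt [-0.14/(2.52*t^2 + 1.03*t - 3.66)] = (0.7056*t + 0.1442)/(2.52*t^2 + 1.03*t - 3.66)^2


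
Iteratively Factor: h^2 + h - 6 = (h + 3)*(h - 2)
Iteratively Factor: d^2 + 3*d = (d)*(d + 3)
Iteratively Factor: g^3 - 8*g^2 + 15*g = (g - 5)*(g^2 - 3*g) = g*(g - 5)*(g - 3)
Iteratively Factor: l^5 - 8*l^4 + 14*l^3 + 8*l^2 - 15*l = (l + 1)*(l^4 - 9*l^3 + 23*l^2 - 15*l) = (l - 3)*(l + 1)*(l^3 - 6*l^2 + 5*l) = (l - 3)*(l - 1)*(l + 1)*(l^2 - 5*l) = l*(l - 3)*(l - 1)*(l + 1)*(l - 5)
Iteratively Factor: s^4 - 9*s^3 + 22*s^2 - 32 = (s - 4)*(s^3 - 5*s^2 + 2*s + 8) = (s - 4)^2*(s^2 - s - 2) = (s - 4)^2*(s - 2)*(s + 1)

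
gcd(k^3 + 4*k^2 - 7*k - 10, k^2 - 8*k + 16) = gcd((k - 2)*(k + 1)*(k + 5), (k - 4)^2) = 1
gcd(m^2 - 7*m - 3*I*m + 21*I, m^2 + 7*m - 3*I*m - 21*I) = m - 3*I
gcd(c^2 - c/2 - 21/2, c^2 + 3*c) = c + 3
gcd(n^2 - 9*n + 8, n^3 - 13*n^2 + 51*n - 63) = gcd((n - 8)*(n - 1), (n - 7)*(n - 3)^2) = 1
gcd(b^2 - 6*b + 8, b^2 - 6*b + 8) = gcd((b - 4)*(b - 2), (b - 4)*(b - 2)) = b^2 - 6*b + 8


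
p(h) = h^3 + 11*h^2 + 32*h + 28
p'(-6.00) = 8.00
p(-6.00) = 16.00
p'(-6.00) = 8.00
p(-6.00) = 16.00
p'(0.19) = 36.29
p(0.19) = 34.48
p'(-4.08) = -7.82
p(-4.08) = 12.63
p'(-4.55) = -5.99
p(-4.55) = 15.93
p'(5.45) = 241.01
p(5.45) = 691.01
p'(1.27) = 64.78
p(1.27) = 88.43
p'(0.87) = 53.41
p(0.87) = 64.82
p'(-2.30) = -2.73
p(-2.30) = 0.42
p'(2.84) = 118.68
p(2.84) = 230.51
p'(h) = 3*h^2 + 22*h + 32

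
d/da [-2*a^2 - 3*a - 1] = -4*a - 3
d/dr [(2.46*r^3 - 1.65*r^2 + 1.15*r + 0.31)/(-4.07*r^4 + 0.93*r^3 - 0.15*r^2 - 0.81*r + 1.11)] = (10.0122*r^6 - 13.431*r^5 + 15.207*r^4 - 1.0774*r^3 + 8.8359*r^2 - 3.57*r + 1.5276)/(16.5649*r^8 - 7.5702*r^7 + 2.0859*r^6 + 6.3144*r^5 - 10.5195*r^4 + 2.3076*r^3 + 0.3231*r^2 - 1.7982*r + 1.2321)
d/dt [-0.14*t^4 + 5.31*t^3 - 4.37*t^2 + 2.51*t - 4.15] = -0.56*t^3 + 15.93*t^2 - 8.74*t + 2.51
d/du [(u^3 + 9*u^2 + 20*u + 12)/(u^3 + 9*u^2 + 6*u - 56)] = 2*(-14*u^3 - 165*u^2 - 612*u - 596)/(u^6 + 18*u^5 + 93*u^4 - 4*u^3 - 972*u^2 - 672*u + 3136)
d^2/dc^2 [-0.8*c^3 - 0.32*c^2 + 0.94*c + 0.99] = -4.8*c - 0.64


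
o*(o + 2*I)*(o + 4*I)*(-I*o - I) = -I*o^4 + 6*o^3 - I*o^3 + 6*o^2 + 8*I*o^2 + 8*I*o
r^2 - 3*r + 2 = (r - 2)*(r - 1)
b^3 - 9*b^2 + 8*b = b*(b - 8)*(b - 1)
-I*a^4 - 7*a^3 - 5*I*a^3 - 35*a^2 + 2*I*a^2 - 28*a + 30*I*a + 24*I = (a + 4)*(a - 6*I)*(a - I)*(-I*a - I)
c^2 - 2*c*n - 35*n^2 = (c - 7*n)*(c + 5*n)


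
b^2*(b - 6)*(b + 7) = b^4 + b^3 - 42*b^2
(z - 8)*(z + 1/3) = z^2 - 23*z/3 - 8/3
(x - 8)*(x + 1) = x^2 - 7*x - 8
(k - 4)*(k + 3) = k^2 - k - 12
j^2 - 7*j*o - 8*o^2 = (j - 8*o)*(j + o)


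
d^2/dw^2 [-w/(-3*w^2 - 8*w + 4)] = 2*(4*w*(3*w + 4)^2 - (9*w + 8)*(3*w^2 + 8*w - 4))/(3*w^2 + 8*w - 4)^3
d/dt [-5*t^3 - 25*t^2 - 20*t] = -15*t^2 - 50*t - 20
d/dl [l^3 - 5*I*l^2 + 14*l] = 3*l^2 - 10*I*l + 14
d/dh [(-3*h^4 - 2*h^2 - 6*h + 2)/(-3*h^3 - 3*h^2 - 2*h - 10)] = (9*h^6 + 18*h^5 + 12*h^4 + 84*h^3 + 4*h^2 + 52*h + 64)/(9*h^6 + 18*h^5 + 21*h^4 + 72*h^3 + 64*h^2 + 40*h + 100)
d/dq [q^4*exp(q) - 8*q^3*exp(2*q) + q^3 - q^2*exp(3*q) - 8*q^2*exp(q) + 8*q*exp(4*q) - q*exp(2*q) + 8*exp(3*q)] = q^4*exp(q) - 16*q^3*exp(2*q) + 4*q^3*exp(q) - 3*q^2*exp(3*q) - 24*q^2*exp(2*q) - 8*q^2*exp(q) + 3*q^2 + 32*q*exp(4*q) - 2*q*exp(3*q) - 2*q*exp(2*q) - 16*q*exp(q) + 8*exp(4*q) + 24*exp(3*q) - exp(2*q)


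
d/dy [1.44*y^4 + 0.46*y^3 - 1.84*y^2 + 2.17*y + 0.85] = 5.76*y^3 + 1.38*y^2 - 3.68*y + 2.17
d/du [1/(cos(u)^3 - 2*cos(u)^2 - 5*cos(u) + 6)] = (3*cos(u)^2 - 4*cos(u) - 5)*sin(u)/(cos(u)^3 - 2*cos(u)^2 - 5*cos(u) + 6)^2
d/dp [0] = 0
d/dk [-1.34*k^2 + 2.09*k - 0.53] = 2.09 - 2.68*k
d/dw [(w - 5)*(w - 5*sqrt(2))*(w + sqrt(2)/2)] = 3*w^2 - 9*sqrt(2)*w - 10*w - 5 + 45*sqrt(2)/2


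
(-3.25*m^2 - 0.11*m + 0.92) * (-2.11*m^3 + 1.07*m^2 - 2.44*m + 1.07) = 6.8575*m^5 - 3.2454*m^4 + 5.8711*m^3 - 2.2247*m^2 - 2.3625*m + 0.9844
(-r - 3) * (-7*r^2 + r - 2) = 7*r^3 + 20*r^2 - r + 6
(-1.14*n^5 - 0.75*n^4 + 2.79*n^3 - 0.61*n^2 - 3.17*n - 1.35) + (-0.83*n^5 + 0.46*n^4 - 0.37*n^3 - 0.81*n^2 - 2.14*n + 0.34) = -1.97*n^5 - 0.29*n^4 + 2.42*n^3 - 1.42*n^2 - 5.31*n - 1.01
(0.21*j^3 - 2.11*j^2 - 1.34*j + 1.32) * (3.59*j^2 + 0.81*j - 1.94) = 0.7539*j^5 - 7.4048*j^4 - 6.9271*j^3 + 7.7468*j^2 + 3.6688*j - 2.5608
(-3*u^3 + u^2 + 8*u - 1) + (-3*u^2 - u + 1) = -3*u^3 - 2*u^2 + 7*u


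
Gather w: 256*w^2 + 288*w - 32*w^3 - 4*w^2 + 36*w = -32*w^3 + 252*w^2 + 324*w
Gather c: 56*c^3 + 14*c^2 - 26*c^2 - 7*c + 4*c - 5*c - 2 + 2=56*c^3 - 12*c^2 - 8*c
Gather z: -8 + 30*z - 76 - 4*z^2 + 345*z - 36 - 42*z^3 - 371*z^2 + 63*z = -42*z^3 - 375*z^2 + 438*z - 120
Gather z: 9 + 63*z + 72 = 63*z + 81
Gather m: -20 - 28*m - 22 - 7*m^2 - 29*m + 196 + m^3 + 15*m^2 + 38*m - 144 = m^3 + 8*m^2 - 19*m + 10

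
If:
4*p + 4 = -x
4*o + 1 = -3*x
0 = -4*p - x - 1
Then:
No Solution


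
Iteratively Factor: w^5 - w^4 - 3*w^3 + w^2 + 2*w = (w - 1)*(w^4 - 3*w^2 - 2*w) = (w - 1)*(w + 1)*(w^3 - w^2 - 2*w) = (w - 2)*(w - 1)*(w + 1)*(w^2 + w) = (w - 2)*(w - 1)*(w + 1)^2*(w)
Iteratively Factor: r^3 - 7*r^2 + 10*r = (r - 5)*(r^2 - 2*r) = r*(r - 5)*(r - 2)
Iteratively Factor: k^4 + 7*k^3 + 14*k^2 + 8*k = (k)*(k^3 + 7*k^2 + 14*k + 8) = k*(k + 4)*(k^2 + 3*k + 2) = k*(k + 1)*(k + 4)*(k + 2)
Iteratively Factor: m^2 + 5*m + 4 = (m + 4)*(m + 1)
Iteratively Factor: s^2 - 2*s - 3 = (s + 1)*(s - 3)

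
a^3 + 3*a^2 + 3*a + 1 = (a + 1)^3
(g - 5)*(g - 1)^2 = g^3 - 7*g^2 + 11*g - 5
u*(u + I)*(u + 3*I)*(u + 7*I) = u^4 + 11*I*u^3 - 31*u^2 - 21*I*u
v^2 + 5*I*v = v*(v + 5*I)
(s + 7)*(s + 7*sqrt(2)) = s^2 + 7*s + 7*sqrt(2)*s + 49*sqrt(2)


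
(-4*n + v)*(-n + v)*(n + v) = 4*n^3 - n^2*v - 4*n*v^2 + v^3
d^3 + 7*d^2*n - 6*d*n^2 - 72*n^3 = (d - 3*n)*(d + 4*n)*(d + 6*n)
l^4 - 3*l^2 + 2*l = l*(l - 1)^2*(l + 2)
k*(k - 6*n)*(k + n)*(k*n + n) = k^4*n - 5*k^3*n^2 + k^3*n - 6*k^2*n^3 - 5*k^2*n^2 - 6*k*n^3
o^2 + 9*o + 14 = (o + 2)*(o + 7)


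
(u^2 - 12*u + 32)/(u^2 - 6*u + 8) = (u - 8)/(u - 2)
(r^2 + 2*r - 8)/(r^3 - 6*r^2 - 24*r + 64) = 1/(r - 8)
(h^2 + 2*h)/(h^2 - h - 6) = h/(h - 3)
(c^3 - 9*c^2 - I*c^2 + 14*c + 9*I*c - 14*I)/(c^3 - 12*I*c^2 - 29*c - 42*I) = (c^3 - c^2*(9 + I) + c*(14 + 9*I) - 14*I)/(c^3 - 12*I*c^2 - 29*c - 42*I)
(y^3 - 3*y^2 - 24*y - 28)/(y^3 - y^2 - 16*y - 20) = (y - 7)/(y - 5)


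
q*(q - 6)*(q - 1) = q^3 - 7*q^2 + 6*q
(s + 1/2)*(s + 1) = s^2 + 3*s/2 + 1/2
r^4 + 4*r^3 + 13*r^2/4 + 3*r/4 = r*(r + 1/2)^2*(r + 3)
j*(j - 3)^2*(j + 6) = j^4 - 27*j^2 + 54*j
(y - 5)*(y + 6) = y^2 + y - 30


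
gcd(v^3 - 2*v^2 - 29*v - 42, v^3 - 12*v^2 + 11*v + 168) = v^2 - 4*v - 21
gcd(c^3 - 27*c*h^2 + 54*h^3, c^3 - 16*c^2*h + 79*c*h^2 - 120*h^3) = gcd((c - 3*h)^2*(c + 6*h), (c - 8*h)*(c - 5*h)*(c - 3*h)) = c - 3*h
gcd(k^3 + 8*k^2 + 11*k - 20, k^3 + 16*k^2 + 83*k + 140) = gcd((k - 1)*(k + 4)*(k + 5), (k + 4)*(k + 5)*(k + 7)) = k^2 + 9*k + 20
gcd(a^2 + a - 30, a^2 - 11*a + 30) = a - 5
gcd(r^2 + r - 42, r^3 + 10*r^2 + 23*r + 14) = r + 7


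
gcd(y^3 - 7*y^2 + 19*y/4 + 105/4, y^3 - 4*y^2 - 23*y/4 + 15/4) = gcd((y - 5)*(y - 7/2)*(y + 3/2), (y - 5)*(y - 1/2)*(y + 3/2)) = y^2 - 7*y/2 - 15/2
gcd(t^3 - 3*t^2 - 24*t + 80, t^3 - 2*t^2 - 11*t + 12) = t - 4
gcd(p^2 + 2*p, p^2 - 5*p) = p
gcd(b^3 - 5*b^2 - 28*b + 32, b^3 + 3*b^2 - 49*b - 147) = 1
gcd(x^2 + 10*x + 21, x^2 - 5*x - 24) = x + 3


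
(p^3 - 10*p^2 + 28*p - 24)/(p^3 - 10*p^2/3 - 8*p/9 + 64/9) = 9*(p^2 - 8*p + 12)/(9*p^2 - 12*p - 32)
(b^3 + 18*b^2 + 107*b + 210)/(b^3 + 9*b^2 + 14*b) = (b^2 + 11*b + 30)/(b*(b + 2))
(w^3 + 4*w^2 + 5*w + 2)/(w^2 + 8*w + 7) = (w^2 + 3*w + 2)/(w + 7)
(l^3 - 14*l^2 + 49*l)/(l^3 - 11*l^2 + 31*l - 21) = l*(l - 7)/(l^2 - 4*l + 3)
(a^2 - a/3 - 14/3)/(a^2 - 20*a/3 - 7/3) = (-3*a^2 + a + 14)/(-3*a^2 + 20*a + 7)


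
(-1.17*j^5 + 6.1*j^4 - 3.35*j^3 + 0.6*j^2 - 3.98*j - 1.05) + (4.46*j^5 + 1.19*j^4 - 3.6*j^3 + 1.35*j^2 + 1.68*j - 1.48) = 3.29*j^5 + 7.29*j^4 - 6.95*j^3 + 1.95*j^2 - 2.3*j - 2.53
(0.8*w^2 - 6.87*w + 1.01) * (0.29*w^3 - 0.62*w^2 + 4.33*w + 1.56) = 0.232*w^5 - 2.4883*w^4 + 8.0163*w^3 - 29.1253*w^2 - 6.3439*w + 1.5756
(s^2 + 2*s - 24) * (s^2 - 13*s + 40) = s^4 - 11*s^3 - 10*s^2 + 392*s - 960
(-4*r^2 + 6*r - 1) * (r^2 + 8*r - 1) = -4*r^4 - 26*r^3 + 51*r^2 - 14*r + 1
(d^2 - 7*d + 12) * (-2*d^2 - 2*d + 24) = -2*d^4 + 12*d^3 + 14*d^2 - 192*d + 288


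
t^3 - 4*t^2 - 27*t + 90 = (t - 6)*(t - 3)*(t + 5)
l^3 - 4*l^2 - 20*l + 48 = (l - 6)*(l - 2)*(l + 4)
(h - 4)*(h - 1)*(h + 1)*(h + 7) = h^4 + 3*h^3 - 29*h^2 - 3*h + 28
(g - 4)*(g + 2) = g^2 - 2*g - 8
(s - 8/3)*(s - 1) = s^2 - 11*s/3 + 8/3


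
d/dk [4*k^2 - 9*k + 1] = 8*k - 9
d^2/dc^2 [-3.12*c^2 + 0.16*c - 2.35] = -6.24000000000000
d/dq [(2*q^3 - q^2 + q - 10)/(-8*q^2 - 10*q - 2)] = (-8*q^4 - 20*q^3 + 3*q^2 - 78*q - 51)/(2*(16*q^4 + 40*q^3 + 33*q^2 + 10*q + 1))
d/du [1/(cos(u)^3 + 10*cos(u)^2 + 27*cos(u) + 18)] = (3*cos(u)^2 + 20*cos(u) + 27)*sin(u)/(cos(u)^3 + 10*cos(u)^2 + 27*cos(u) + 18)^2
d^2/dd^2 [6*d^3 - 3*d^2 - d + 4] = 36*d - 6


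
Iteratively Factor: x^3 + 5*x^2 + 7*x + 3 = (x + 1)*(x^2 + 4*x + 3) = (x + 1)^2*(x + 3)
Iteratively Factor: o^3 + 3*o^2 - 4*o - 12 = (o + 3)*(o^2 - 4) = (o + 2)*(o + 3)*(o - 2)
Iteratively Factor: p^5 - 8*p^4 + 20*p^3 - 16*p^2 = (p - 2)*(p^4 - 6*p^3 + 8*p^2) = (p - 2)^2*(p^3 - 4*p^2) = p*(p - 2)^2*(p^2 - 4*p) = p*(p - 4)*(p - 2)^2*(p)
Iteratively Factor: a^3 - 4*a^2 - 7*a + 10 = (a + 2)*(a^2 - 6*a + 5) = (a - 5)*(a + 2)*(a - 1)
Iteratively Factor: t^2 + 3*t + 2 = (t + 1)*(t + 2)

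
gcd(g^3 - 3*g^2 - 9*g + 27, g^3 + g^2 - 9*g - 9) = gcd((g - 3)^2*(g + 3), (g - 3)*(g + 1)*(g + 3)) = g^2 - 9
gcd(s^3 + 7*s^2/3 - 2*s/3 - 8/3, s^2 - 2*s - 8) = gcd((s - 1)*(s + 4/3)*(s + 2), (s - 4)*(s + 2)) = s + 2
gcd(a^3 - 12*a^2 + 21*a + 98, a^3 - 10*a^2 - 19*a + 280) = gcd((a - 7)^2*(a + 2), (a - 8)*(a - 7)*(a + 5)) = a - 7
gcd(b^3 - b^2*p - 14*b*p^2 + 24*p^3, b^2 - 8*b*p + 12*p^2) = -b + 2*p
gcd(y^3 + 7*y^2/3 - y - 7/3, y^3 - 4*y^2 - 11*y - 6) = y + 1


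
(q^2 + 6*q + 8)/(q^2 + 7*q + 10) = (q + 4)/(q + 5)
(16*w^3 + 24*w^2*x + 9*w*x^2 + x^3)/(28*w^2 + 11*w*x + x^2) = (4*w^2 + 5*w*x + x^2)/(7*w + x)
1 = 1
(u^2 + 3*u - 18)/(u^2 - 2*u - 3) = (u + 6)/(u + 1)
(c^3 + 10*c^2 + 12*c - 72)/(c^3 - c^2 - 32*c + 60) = (c + 6)/(c - 5)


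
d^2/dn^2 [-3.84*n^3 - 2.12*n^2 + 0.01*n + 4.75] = -23.04*n - 4.24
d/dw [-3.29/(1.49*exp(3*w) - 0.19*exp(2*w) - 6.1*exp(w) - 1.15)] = (14.7063*exp(2*w) - 1.2502*exp(w) - 20.069)*exp(w)/(-1.49*exp(3*w) + 0.19*exp(2*w) + 6.1*exp(w) + 1.15)^2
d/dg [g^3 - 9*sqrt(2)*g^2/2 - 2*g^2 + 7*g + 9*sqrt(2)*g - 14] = 3*g^2 - 9*sqrt(2)*g - 4*g + 7 + 9*sqrt(2)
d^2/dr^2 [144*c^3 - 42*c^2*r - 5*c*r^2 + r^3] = -10*c + 6*r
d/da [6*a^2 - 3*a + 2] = 12*a - 3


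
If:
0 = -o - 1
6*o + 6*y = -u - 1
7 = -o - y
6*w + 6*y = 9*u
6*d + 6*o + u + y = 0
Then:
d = -29/6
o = -1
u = 41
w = 135/2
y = -6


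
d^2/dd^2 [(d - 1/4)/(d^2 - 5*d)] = (3*d*(7 - 4*d)*(d - 5) + (2*d - 5)^2*(4*d - 1))/(2*d^3*(d - 5)^3)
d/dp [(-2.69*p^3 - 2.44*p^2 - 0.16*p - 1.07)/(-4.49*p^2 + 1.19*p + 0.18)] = (12.0781*p^4 - 6.4022*p^3 - 5.0746*p^2 - 10.487*p + 1.2445)/(20.1601*p^4 - 10.6862*p^3 - 0.2003*p^2 + 0.4284*p + 0.0324)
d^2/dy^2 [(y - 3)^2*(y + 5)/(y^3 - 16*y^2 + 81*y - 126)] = 6*(5*y^3 - 57*y^2 + 111*y + 317)/(y^6 - 39*y^5 + 633*y^4 - 5473*y^3 + 26586*y^2 - 68796*y + 74088)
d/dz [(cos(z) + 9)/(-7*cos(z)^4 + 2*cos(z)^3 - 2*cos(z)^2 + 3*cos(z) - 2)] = (-21*(1 - cos(2*z))^2/4 - 222*cos(z) + 5*cos(2*z) - 62*cos(3*z) + 55)*sin(z)/(7*cos(z)^4 - 2*cos(z)^3 + 2*cos(z)^2 - 3*cos(z) + 2)^2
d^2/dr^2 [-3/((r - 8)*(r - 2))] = 6*(-(r - 8)^2 - (r - 8)*(r - 2) - (r - 2)^2)/((r - 8)^3*(r - 2)^3)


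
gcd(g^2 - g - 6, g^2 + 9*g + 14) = g + 2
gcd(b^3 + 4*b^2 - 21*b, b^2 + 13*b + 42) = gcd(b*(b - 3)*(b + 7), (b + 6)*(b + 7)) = b + 7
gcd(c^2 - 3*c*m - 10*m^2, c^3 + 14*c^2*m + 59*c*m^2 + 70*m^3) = c + 2*m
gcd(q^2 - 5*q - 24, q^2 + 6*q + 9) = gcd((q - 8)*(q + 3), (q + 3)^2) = q + 3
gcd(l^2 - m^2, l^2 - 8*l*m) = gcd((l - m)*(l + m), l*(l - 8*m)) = 1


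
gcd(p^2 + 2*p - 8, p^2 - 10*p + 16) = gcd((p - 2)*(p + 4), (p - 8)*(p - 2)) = p - 2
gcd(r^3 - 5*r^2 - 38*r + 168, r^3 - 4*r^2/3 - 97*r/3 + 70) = r + 6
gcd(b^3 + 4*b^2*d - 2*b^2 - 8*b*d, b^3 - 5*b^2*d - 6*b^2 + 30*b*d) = b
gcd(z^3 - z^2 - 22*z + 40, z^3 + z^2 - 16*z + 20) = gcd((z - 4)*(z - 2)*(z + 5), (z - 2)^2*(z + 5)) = z^2 + 3*z - 10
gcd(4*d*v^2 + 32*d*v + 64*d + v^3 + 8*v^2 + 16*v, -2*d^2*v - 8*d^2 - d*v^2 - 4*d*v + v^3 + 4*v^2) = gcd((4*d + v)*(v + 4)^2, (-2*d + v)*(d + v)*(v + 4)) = v + 4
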